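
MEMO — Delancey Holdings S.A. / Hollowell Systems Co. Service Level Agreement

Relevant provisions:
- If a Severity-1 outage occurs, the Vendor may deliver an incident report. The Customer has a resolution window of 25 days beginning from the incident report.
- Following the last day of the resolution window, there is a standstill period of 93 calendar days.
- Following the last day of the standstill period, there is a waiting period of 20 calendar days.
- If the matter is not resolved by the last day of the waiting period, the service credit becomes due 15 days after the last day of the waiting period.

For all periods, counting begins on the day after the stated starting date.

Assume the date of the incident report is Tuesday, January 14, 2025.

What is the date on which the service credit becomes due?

June 16, 2025

The last day of the resolution window: January 14, 2025 + 25 days = February 8, 2025.
The last day of the standstill period: 93 calendar days after February 8, 2025 is May 12, 2025.
The last day of the waiting period: May 12, 2025 + 20 days = June 1, 2025.
Adding 15 calendar days to June 1, 2025 gives June 16, 2025, which is the date on which the service credit becomes due.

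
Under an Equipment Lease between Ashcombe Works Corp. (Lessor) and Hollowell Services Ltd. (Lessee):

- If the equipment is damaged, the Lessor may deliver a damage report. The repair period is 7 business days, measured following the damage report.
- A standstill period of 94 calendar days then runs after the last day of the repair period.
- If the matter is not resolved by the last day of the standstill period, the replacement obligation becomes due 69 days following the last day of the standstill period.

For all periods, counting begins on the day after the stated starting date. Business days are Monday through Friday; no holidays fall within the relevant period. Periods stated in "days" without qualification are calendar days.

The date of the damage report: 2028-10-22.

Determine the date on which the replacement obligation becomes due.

2029-04-12

The last day of the repair period: 7 business days after Sunday, 2028-10-22, skipping weekends — Oct 23, Oct 24, Oct 25, Oct 26, Oct 27, Oct 30, Oct 31 — lands on Tuesday, 2028-10-31.
The last day of the standstill period: 2028-10-31 + 94 days = 2029-02-02.
The date on which the replacement obligation becomes due: 2029-02-02 + 69 days = 2029-04-12.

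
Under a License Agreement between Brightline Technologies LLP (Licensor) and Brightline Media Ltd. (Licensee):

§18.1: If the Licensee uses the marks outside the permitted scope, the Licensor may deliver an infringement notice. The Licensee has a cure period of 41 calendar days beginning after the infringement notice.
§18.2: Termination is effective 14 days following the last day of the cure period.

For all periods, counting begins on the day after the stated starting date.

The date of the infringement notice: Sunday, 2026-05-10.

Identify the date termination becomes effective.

2026-07-04

The last day of the cure period: 41 calendar days after 2026-05-10 is 2026-06-20.
The date termination becomes effective: 2026-06-20 + 14 days = 2026-07-04.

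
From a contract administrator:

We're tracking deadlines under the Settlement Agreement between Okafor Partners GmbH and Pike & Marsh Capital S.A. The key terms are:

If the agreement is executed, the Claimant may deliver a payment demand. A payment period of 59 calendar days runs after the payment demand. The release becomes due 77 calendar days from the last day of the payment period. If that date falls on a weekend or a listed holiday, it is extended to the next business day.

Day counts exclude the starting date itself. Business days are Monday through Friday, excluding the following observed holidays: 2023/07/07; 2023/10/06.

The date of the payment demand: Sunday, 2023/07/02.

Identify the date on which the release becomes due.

The last day of the payment period: 59 calendar days after 2023/07/02 is 2023/08/30.
Adding 77 calendar days to 2023/08/30 gives 2023/11/15, which is the date on which the release becomes due. 2023/11/15 is a Wednesday and is not a listed holiday, so no roll-forward applies.

2023/11/15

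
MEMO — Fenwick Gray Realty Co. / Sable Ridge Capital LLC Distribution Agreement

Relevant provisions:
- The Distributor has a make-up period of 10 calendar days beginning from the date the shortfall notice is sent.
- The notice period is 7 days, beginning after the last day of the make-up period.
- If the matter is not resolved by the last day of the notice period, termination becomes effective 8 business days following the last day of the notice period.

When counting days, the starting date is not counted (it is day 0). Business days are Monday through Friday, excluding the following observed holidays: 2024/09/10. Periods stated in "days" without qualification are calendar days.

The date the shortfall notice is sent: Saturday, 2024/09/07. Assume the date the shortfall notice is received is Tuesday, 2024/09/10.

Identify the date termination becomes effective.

2024/10/04

The last day of the make-up period: 2024/09/07 + 10 days = 2024/09/17.
The last day of the notice period: 2024/09/17 + 7 days = 2024/09/24.
From Tuesday, 2024/09/24, 8 business days (Sep 25, Sep 26, Sep 27, Sep 30, Oct 1, Oct 2, Oct 3, Oct 4, skipping weekends) brings us to Friday, 2024/10/04, which is the date termination becomes effective.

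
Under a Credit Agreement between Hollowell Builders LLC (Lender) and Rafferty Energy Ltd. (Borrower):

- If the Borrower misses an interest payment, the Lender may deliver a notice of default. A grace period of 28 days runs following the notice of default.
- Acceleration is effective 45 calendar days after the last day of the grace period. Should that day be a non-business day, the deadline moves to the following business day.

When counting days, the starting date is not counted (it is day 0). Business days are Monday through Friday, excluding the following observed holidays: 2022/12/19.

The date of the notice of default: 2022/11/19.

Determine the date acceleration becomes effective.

Adding 28 calendar days to 2022/11/19 gives 2022/12/17, which is the last day of the grace period.
The date acceleration becomes effective: 2022/12/17 + 45 days = 2023/01/31. 2023/01/31 is a Tuesday and is not a listed holiday, so no roll-forward applies.

2023/01/31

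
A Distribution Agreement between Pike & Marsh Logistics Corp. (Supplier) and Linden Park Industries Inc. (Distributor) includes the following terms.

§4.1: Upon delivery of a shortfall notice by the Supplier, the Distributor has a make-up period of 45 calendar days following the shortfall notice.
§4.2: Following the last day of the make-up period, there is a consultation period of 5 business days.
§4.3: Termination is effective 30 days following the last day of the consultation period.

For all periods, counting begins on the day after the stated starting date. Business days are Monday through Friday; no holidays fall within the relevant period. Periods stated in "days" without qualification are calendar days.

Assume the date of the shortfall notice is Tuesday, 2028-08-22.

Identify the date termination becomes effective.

Adding 45 calendar days to 2028-08-22 gives 2028-10-06, which is the last day of the make-up period.
The last day of the consultation period: 5 business days after Friday, 2028-10-06, skipping weekends — Oct 9, Oct 10, Oct 11, Oct 12, Oct 13 — lands on Friday, 2028-10-13.
The date termination becomes effective: 2028-10-13 + 30 days = 2028-11-12.

2028-11-12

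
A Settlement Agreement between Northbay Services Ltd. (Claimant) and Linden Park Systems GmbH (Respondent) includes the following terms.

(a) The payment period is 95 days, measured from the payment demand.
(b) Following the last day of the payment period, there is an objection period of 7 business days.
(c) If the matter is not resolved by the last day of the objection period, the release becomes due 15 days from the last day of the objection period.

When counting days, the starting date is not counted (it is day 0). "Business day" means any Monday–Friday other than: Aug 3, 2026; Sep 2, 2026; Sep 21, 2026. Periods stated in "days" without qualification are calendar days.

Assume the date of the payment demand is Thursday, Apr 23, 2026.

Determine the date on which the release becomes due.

The last day of the payment period: 95 calendar days after Apr 23, 2026 is Jul 27, 2026.
The last day of the objection period: 7 business days after Monday, Jul 27, 2026, skipping weekends and the listed holiday on Aug 3 — Jul 28, Jul 29, Jul 30, Jul 31, Aug 4, Aug 5, Aug 6 — lands on Thursday, Aug 6, 2026.
The date on which the release becomes due: Aug 6, 2026 + 15 days = Aug 21, 2026.

Aug 21, 2026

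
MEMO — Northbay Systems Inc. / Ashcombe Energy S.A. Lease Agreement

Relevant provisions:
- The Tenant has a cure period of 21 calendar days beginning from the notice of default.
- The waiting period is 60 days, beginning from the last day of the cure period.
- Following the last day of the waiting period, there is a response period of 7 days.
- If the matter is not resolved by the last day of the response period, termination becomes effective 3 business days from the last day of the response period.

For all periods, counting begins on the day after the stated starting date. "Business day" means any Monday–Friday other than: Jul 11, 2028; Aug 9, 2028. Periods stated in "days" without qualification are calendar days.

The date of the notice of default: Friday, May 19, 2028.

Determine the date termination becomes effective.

The last day of the cure period: May 19, 2028 + 21 days = Jun 9, 2028.
Adding 60 calendar days to Jun 9, 2028 gives Aug 8, 2028, which is the last day of the waiting period.
The last day of the response period: 7 calendar days after Aug 8, 2028 is Aug 15, 2028.
The date termination becomes effective: counting 3 business days from Tuesday, Aug 15, 2028 (Aug 16, Aug 17, Aug 18, skipping weekends) reaches Friday, Aug 18, 2028.

Aug 18, 2028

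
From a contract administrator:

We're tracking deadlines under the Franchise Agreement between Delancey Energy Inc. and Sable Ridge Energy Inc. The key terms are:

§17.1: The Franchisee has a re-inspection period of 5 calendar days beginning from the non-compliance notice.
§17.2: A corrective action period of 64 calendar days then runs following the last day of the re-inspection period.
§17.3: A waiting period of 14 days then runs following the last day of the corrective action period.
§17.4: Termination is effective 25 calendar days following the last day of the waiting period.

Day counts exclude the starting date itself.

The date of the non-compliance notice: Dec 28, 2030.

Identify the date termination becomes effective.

The last day of the re-inspection period: 5 calendar days after Dec 28, 2030 is Jan 2, 2031.
The last day of the corrective action period: Jan 2, 2031 + 64 days = Mar 7, 2031.
The last day of the waiting period: Mar 7, 2031 + 14 days = Mar 21, 2031.
The date termination becomes effective: 25 calendar days after Mar 21, 2031 is Apr 15, 2031.

Apr 15, 2031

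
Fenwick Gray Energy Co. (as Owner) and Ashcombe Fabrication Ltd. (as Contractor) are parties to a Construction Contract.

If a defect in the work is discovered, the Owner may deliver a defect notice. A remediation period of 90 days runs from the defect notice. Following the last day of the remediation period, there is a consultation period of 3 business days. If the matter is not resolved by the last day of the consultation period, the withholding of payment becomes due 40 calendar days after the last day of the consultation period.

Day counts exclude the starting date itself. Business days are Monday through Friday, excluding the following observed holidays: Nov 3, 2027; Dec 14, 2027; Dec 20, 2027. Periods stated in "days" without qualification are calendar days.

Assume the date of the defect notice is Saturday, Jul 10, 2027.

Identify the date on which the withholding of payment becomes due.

The last day of the remediation period: Jul 10, 2027 + 90 days = Oct 8, 2027.
The last day of the consultation period: counting 3 business days from Friday, Oct 8, 2027 (Oct 11, Oct 12, Oct 13, skipping weekends) reaches Wednesday, Oct 13, 2027.
Adding 40 calendar days to Oct 13, 2027 gives Nov 22, 2027, which is the date on which the withholding of payment becomes due.

Nov 22, 2027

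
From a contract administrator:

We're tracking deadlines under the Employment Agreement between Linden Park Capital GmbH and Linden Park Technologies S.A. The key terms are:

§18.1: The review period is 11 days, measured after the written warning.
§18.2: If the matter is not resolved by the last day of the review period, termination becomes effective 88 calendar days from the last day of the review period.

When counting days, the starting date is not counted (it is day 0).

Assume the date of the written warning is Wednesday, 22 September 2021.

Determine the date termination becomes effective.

The last day of the review period: 11 calendar days after 22 September 2021 is 3 October 2021.
The date termination becomes effective: 3 October 2021 + 88 days = 30 December 2021.

30 December 2021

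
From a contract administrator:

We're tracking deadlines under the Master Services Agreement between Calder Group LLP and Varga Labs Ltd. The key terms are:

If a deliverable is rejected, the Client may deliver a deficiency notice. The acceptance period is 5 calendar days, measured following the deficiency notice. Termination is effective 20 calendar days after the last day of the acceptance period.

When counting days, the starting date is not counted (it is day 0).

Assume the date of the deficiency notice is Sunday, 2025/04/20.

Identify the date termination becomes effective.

The last day of the acceptance period: 5 calendar days after 2025/04/20 is 2025/04/25.
Adding 20 calendar days to 2025/04/25 gives 2025/05/15, which is the date termination becomes effective.

2025/05/15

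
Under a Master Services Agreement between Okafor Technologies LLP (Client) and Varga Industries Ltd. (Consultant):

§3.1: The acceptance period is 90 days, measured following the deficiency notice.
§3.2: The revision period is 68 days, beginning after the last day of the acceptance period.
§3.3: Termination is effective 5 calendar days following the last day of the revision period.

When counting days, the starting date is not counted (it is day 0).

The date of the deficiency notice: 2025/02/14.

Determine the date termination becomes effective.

The last day of the acceptance period: 90 calendar days after 2025/02/14 is 2025/05/15.
The last day of the revision period: 2025/05/15 + 68 days = 2025/07/22.
Adding 5 calendar days to 2025/07/22 gives 2025/07/27, which is the date termination becomes effective.

2025/07/27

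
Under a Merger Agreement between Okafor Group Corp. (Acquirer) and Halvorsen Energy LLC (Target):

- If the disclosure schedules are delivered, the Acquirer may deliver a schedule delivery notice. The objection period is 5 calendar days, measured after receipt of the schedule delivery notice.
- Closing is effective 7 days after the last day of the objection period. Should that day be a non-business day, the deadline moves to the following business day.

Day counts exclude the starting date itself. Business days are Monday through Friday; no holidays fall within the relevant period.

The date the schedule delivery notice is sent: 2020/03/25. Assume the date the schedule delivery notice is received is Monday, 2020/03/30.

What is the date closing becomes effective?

Adding 5 calendar days to 2020/03/30 gives 2020/04/04, which is the last day of the objection period.
The date closing becomes effective: 7 calendar days after 2020/04/04 is 2020/04/11. That falls on a Saturday, so it rolls to the next business day, Monday, 2020/04/13.

2020/04/13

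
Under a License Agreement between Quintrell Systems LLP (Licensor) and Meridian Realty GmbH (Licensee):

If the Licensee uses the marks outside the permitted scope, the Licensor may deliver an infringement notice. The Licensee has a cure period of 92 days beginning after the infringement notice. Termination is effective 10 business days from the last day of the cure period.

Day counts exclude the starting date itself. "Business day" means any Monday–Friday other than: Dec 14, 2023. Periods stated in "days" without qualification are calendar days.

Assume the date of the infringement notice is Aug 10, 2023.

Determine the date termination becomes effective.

Nov 24, 2023

The last day of the cure period: 92 calendar days after Aug 10, 2023 is Nov 10, 2023.
The date termination becomes effective: 10 business days after Friday, Nov 10, 2023, skipping weekends — Nov 13, Nov 14, Nov 15, Nov 16, Nov 17, Nov 20, Nov 21, Nov 22, Nov 23, Nov 24 — lands on Friday, Nov 24, 2023.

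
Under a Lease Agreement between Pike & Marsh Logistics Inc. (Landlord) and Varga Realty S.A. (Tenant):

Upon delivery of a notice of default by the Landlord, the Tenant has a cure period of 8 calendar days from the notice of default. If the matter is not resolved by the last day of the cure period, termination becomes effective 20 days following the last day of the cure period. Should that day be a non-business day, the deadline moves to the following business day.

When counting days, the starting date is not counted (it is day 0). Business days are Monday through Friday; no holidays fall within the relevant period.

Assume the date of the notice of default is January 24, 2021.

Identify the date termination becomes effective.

February 22, 2021

The last day of the cure period: 8 calendar days after January 24, 2021 is February 1, 2021.
The date termination becomes effective: 20 calendar days after February 1, 2021 is February 21, 2021. That falls on a Sunday, so it rolls to the next business day, Monday, February 22, 2021.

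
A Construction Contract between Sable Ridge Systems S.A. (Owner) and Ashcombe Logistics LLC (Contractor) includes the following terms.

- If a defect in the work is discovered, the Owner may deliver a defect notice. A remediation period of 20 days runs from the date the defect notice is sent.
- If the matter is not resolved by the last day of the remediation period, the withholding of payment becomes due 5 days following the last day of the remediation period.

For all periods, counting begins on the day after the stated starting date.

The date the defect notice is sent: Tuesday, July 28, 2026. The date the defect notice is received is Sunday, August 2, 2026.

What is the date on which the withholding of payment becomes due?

The last day of the remediation period: July 28, 2026 + 20 days = August 17, 2026.
Adding 5 calendar days to August 17, 2026 gives August 22, 2026, which is the date on which the withholding of payment becomes due.

August 22, 2026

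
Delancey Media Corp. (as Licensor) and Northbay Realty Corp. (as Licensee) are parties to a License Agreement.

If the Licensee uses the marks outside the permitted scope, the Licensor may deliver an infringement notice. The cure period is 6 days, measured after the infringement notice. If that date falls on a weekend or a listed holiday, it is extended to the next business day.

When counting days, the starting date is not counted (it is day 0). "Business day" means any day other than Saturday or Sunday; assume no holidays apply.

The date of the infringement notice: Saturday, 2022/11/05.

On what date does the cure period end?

2022/11/11

The last day of the cure period: 6 calendar days after 2022/11/05 is 2022/11/11. 2022/11/11 is a Friday, so no roll-forward applies.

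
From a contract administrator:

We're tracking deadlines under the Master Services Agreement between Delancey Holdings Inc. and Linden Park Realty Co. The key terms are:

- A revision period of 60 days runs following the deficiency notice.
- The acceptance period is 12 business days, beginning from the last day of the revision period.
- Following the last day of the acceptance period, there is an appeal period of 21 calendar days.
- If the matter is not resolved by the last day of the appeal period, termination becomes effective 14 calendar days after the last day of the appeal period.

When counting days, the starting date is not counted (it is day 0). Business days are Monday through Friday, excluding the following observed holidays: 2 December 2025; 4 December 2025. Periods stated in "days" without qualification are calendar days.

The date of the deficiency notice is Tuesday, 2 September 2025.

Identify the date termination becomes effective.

The last day of the revision period: 60 calendar days after 2 September 2025 is 1 November 2025.
The last day of the acceptance period: 12 business days after Saturday, 1 November 2025, skipping weekends — Nov 3, Nov 4, Nov 5, Nov 6, …, Nov 14, Nov 17, Nov 18 — lands on Tuesday, 18 November 2025.
The last day of the appeal period: 18 November 2025 + 21 days = 9 December 2025.
The date termination becomes effective: 9 December 2025 + 14 days = 23 December 2025.

23 December 2025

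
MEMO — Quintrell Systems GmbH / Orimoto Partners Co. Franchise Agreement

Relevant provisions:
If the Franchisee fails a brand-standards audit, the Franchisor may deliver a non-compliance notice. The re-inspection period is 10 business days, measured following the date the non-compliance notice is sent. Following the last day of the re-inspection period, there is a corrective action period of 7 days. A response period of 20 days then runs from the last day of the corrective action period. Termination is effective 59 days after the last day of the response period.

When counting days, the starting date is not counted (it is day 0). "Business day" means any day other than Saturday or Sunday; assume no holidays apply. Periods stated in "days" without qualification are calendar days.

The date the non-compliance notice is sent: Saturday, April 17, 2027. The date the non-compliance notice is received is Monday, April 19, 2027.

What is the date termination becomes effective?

July 25, 2027

From Saturday, April 17, 2027, 10 business days (Apr 19, Apr 20, Apr 21, Apr 22, Apr 23, Apr 26, Apr 27, Apr 28, Apr 29, Apr 30, skipping weekends) brings us to Friday, April 30, 2027, which is the last day of the re-inspection period.
The last day of the corrective action period: April 30, 2027 + 7 days = May 7, 2027.
Adding 20 calendar days to May 7, 2027 gives May 27, 2027, which is the last day of the response period.
The date termination becomes effective: May 27, 2027 + 59 days = July 25, 2027.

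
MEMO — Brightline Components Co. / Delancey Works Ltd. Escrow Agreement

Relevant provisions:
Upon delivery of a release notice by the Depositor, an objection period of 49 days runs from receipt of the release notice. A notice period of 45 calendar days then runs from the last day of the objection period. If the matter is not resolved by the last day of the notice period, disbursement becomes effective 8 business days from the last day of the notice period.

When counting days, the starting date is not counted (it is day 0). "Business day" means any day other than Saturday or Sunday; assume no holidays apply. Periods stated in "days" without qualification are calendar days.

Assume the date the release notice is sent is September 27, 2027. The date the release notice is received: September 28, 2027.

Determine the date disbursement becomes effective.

January 12, 2028

The last day of the objection period: 49 calendar days after September 28, 2027 is November 16, 2027.
The last day of the notice period: 45 calendar days after November 16, 2027 is December 31, 2027.
From Friday, December 31, 2027, 8 business days (Jan 3, Jan 4, Jan 5, Jan 6, Jan 7, Jan 10, Jan 11, Jan 12, skipping weekends) brings us to Wednesday, January 12, 2028, which is the date disbursement becomes effective.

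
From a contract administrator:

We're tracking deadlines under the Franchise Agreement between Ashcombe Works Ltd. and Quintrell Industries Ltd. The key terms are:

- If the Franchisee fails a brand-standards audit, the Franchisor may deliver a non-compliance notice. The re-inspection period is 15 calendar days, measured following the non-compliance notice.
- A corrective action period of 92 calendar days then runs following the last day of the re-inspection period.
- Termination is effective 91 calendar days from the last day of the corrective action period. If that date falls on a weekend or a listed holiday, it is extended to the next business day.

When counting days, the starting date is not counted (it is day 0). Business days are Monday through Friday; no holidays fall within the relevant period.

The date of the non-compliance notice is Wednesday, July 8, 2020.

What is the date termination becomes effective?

Adding 15 calendar days to July 8, 2020 gives July 23, 2020, which is the last day of the re-inspection period.
The last day of the corrective action period: July 23, 2020 + 92 days = October 23, 2020.
The date termination becomes effective: October 23, 2020 + 91 days = January 22, 2021. January 22, 2021 is a Friday, so no roll-forward applies.

January 22, 2021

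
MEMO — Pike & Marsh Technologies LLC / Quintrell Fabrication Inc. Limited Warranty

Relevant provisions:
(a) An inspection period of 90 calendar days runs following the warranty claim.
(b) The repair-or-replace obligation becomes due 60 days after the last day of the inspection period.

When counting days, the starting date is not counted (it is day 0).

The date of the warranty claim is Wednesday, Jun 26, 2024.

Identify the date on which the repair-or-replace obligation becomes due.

Adding 90 calendar days to Jun 26, 2024 gives Sep 24, 2024, which is the last day of the inspection period.
Adding 60 calendar days to Sep 24, 2024 gives Nov 23, 2024, which is the date on which the repair-or-replace obligation becomes due.

Nov 23, 2024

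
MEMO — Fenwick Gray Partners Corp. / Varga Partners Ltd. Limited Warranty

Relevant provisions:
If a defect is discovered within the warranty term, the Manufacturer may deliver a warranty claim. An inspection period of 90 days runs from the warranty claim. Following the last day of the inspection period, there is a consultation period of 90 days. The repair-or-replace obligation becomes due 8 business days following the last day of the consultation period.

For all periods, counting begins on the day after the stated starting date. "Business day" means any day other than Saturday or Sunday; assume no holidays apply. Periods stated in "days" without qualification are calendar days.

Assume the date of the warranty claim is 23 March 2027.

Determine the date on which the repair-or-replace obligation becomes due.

The last day of the inspection period: 23 March 2027 + 90 days = 21 June 2027.
The last day of the consultation period: 21 June 2027 + 90 days = 19 September 2027.
From Sunday, 19 September 2027, 8 business days (Sep 20, Sep 21, Sep 22, Sep 23, Sep 24, Sep 27, Sep 28, Sep 29, skipping weekends) brings us to Wednesday, 29 September 2027, which is the date on which the repair-or-replace obligation becomes due.

29 September 2027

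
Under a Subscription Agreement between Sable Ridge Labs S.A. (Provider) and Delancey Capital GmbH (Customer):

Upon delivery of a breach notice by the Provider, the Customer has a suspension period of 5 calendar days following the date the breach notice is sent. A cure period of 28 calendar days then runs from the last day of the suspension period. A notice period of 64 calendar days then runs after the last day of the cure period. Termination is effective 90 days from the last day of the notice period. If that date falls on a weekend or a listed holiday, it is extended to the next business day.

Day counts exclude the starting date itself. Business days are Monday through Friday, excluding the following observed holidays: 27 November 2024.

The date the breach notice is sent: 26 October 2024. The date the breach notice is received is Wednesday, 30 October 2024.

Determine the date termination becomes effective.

Adding 5 calendar days to 26 October 2024 gives 31 October 2024, which is the last day of the suspension period.
Adding 28 calendar days to 31 October 2024 gives 28 November 2024, which is the last day of the cure period.
The last day of the notice period: 64 calendar days after 28 November 2024 is 31 January 2025.
The date termination becomes effective: 31 January 2025 + 90 days = 1 May 2025. 1 May 2025 is a Thursday and is not a listed holiday, so no roll-forward applies.

1 May 2025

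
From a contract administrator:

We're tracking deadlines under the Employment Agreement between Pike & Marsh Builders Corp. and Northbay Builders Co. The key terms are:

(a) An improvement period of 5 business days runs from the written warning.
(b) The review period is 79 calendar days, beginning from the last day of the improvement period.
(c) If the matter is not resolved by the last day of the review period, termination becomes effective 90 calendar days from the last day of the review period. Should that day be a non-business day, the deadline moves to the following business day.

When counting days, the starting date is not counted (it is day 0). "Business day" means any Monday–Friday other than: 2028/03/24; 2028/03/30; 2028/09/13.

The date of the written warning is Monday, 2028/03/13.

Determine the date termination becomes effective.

2028/09/05

The last day of the improvement period: 5 business days after Monday, 2028/03/13, skipping weekends — Mar 14, Mar 15, Mar 16, Mar 17, Mar 20 — lands on Monday, 2028/03/20.
The last day of the review period: 79 calendar days after 2028/03/20 is 2028/06/07.
The date termination becomes effective: 90 calendar days after 2028/06/07 is 2028/09/05. 2028/09/05 is a Tuesday and is not a listed holiday, so no roll-forward applies.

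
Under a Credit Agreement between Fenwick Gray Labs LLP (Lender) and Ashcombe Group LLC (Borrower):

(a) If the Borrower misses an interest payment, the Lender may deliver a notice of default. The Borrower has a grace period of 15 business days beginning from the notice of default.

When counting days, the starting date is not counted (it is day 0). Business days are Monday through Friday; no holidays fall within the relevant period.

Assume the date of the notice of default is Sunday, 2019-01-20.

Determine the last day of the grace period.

2019-02-08

From Sunday, 2019-01-20, 15 business days (Jan 21, Jan 22, Jan 23, Jan 24, …, Feb 6, Feb 7, Feb 8, skipping weekends) brings us to Friday, 2019-02-08, which is the last day of the grace period.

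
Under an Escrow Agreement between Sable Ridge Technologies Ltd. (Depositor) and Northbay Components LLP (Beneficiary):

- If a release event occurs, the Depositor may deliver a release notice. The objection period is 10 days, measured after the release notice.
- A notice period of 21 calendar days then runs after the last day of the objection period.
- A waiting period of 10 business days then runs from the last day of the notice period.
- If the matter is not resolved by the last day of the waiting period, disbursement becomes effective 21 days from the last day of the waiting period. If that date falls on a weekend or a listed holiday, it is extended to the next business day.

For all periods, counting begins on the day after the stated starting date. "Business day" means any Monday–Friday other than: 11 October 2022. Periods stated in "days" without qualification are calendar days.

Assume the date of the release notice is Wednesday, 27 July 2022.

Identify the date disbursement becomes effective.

The last day of the objection period: 27 July 2022 + 10 days = 6 August 2022.
The last day of the notice period: 6 August 2022 + 21 days = 27 August 2022.
The last day of the waiting period: 10 business days after Saturday, 27 August 2022, skipping weekends — Aug 29, Aug 30, Aug 31, Sep 1, Sep 2, Sep 5, Sep 6, Sep 7, Sep 8, Sep 9 — lands on Friday, 9 September 2022.
The date disbursement becomes effective: 9 September 2022 + 21 days = 30 September 2022. 30 September 2022 is a Friday and is not a listed holiday, so no roll-forward applies.

30 September 2022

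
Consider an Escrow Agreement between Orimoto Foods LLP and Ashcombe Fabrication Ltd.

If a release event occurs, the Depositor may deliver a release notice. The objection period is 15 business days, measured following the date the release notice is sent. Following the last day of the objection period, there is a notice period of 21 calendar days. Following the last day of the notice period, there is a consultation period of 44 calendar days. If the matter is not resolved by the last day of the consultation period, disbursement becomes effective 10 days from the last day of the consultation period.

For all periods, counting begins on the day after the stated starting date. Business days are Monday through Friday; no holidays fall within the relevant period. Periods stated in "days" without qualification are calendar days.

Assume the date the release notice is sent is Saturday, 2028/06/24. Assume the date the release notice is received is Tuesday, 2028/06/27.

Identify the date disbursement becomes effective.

2028/09/27

The last day of the objection period: 15 business days after Saturday, 2028/06/24, skipping weekends — Jun 26, Jun 27, Jun 28, Jun 29, …, Jul 12, Jul 13, Jul 14 — lands on Friday, 2028/07/14.
The last day of the notice period: 2028/07/14 + 21 days = 2028/08/04.
The last day of the consultation period: 44 calendar days after 2028/08/04 is 2028/09/17.
Adding 10 calendar days to 2028/09/17 gives 2028/09/27, which is the date disbursement becomes effective.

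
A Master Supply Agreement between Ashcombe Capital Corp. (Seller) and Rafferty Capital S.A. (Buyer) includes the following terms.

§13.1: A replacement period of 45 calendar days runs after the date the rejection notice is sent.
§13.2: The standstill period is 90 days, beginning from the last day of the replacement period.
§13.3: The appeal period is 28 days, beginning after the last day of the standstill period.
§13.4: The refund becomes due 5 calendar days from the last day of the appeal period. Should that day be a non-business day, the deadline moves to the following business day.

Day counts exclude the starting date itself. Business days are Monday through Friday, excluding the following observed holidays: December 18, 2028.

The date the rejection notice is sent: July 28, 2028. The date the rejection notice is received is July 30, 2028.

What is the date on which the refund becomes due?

January 12, 2029

The last day of the replacement period: 45 calendar days after July 28, 2028 is September 11, 2028.
The last day of the standstill period: 90 calendar days after September 11, 2028 is December 10, 2028.
The last day of the appeal period: December 10, 2028 + 28 days = January 7, 2029.
The date on which the refund becomes due: 5 calendar days after January 7, 2029 is January 12, 2029. January 12, 2029 is a Friday and is not a listed holiday, so no roll-forward applies.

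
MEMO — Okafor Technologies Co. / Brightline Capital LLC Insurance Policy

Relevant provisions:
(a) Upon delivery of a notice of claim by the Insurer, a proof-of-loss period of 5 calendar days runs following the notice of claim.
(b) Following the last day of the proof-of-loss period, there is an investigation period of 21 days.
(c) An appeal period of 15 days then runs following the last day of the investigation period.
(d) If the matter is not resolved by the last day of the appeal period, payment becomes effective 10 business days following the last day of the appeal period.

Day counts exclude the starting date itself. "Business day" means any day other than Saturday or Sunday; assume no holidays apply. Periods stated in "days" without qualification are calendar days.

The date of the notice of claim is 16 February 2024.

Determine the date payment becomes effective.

Adding 5 calendar days to 16 February 2024 gives 21 February 2024, which is the last day of the proof-of-loss period.
The last day of the investigation period: 21 calendar days after 21 February 2024 is 13 March 2024.
The last day of the appeal period: 13 March 2024 + 15 days = 28 March 2024.
From Thursday, 28 March 2024, 10 business days (Mar 29, Apr 1, Apr 2, Apr 3, Apr 4, Apr 5, Apr 8, Apr 9, Apr 10, Apr 11, skipping weekends) brings us to Thursday, 11 April 2024, which is the date payment becomes effective.

11 April 2024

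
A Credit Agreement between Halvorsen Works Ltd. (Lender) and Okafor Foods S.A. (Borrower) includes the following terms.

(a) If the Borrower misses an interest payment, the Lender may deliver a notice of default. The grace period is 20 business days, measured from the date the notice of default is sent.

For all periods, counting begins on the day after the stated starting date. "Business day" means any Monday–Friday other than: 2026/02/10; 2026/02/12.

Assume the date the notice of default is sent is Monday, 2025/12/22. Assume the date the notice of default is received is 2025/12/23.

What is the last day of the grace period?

The last day of the grace period: 20 business days after Monday, 2025/12/22, skipping weekends — Dec 23, Dec 24, Dec 25, Dec 26, …, Jan 15, Jan 16, Jan 19 — lands on Monday, 2026/01/19.

2026/01/19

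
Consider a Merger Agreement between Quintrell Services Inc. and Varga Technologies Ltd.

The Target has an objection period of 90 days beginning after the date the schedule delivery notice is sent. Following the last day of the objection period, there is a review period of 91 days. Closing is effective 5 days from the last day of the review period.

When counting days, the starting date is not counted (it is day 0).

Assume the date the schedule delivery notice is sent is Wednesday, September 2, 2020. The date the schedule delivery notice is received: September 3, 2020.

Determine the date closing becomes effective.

Adding 90 calendar days to September 2, 2020 gives December 1, 2020, which is the last day of the objection period.
Adding 91 calendar days to December 1, 2020 gives March 2, 2021, which is the last day of the review period.
The date closing becomes effective: March 2, 2021 + 5 days = March 7, 2021.

March 7, 2021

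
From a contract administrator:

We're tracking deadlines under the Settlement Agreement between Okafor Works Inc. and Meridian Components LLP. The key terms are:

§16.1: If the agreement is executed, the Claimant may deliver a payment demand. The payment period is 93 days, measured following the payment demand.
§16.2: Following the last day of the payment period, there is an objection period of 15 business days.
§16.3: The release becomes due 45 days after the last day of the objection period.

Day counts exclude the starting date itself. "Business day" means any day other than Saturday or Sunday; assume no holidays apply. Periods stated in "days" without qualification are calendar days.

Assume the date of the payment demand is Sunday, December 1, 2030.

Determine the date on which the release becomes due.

The last day of the payment period: December 1, 2030 + 93 days = March 4, 2031.
The last day of the objection period: counting 15 business days from Tuesday, March 4, 2031 (Mar 5, Mar 6, Mar 7, Mar 10, …, Mar 21, Mar 24, Mar 25, skipping weekends) reaches Tuesday, March 25, 2031.
Adding 45 calendar days to March 25, 2031 gives May 9, 2031, which is the date on which the release becomes due.

May 9, 2031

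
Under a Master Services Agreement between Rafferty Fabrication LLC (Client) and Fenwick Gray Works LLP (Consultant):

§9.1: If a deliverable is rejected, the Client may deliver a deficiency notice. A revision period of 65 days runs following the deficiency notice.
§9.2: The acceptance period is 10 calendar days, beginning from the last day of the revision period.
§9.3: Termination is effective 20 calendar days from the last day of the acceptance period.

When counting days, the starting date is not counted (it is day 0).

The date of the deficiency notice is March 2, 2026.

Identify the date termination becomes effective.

June 5, 2026

The last day of the revision period: 65 calendar days after March 2, 2026 is May 6, 2026.
The last day of the acceptance period: 10 calendar days after May 6, 2026 is May 16, 2026.
Adding 20 calendar days to May 16, 2026 gives June 5, 2026, which is the date termination becomes effective.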